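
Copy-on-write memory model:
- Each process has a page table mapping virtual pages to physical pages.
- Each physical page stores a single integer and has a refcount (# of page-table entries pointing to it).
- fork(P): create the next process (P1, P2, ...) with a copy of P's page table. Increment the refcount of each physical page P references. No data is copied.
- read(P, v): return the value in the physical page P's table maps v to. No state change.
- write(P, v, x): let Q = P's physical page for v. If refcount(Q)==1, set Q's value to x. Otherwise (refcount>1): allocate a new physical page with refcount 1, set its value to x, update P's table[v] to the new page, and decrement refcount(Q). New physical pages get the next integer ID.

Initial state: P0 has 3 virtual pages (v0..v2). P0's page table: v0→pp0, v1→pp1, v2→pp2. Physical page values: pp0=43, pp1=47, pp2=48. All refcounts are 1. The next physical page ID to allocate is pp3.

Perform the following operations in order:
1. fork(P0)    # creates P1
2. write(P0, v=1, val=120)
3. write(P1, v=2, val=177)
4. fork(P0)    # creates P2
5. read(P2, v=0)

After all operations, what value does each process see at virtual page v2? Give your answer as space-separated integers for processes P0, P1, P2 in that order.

Answer: 48 177 48

Derivation:
Op 1: fork(P0) -> P1. 3 ppages; refcounts: pp0:2 pp1:2 pp2:2
Op 2: write(P0, v1, 120). refcount(pp1)=2>1 -> COPY to pp3. 4 ppages; refcounts: pp0:2 pp1:1 pp2:2 pp3:1
Op 3: write(P1, v2, 177). refcount(pp2)=2>1 -> COPY to pp4. 5 ppages; refcounts: pp0:2 pp1:1 pp2:1 pp3:1 pp4:1
Op 4: fork(P0) -> P2. 5 ppages; refcounts: pp0:3 pp1:1 pp2:2 pp3:2 pp4:1
Op 5: read(P2, v0) -> 43. No state change.
P0: v2 -> pp2 = 48
P1: v2 -> pp4 = 177
P2: v2 -> pp2 = 48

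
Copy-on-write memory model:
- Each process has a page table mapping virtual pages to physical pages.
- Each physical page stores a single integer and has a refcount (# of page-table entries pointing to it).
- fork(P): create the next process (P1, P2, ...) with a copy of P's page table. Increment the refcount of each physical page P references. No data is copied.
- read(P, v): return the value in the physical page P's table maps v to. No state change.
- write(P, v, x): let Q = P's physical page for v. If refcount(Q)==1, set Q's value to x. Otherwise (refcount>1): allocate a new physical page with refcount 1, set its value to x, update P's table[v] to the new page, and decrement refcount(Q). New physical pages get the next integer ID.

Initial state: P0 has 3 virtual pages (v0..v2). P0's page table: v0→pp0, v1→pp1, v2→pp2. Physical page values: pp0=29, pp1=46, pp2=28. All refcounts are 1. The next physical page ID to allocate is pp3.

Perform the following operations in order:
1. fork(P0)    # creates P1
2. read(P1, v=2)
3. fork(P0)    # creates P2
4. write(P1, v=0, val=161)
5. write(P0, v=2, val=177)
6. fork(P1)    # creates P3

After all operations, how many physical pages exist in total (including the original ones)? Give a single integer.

Answer: 5

Derivation:
Op 1: fork(P0) -> P1. 3 ppages; refcounts: pp0:2 pp1:2 pp2:2
Op 2: read(P1, v2) -> 28. No state change.
Op 3: fork(P0) -> P2. 3 ppages; refcounts: pp0:3 pp1:3 pp2:3
Op 4: write(P1, v0, 161). refcount(pp0)=3>1 -> COPY to pp3. 4 ppages; refcounts: pp0:2 pp1:3 pp2:3 pp3:1
Op 5: write(P0, v2, 177). refcount(pp2)=3>1 -> COPY to pp4. 5 ppages; refcounts: pp0:2 pp1:3 pp2:2 pp3:1 pp4:1
Op 6: fork(P1) -> P3. 5 ppages; refcounts: pp0:2 pp1:4 pp2:3 pp3:2 pp4:1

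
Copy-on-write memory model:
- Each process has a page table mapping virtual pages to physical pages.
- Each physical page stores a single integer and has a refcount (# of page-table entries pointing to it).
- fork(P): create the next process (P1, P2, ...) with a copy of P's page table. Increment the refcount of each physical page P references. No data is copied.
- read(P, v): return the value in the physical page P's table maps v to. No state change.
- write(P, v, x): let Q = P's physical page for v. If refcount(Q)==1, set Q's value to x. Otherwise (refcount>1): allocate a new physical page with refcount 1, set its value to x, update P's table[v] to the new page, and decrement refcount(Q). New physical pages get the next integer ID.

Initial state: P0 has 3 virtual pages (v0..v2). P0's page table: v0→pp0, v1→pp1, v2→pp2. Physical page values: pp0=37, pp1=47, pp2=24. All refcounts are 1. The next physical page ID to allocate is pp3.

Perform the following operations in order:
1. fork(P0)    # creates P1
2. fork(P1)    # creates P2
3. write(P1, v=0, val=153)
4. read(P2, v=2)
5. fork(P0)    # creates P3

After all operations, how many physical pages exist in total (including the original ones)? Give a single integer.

Op 1: fork(P0) -> P1. 3 ppages; refcounts: pp0:2 pp1:2 pp2:2
Op 2: fork(P1) -> P2. 3 ppages; refcounts: pp0:3 pp1:3 pp2:3
Op 3: write(P1, v0, 153). refcount(pp0)=3>1 -> COPY to pp3. 4 ppages; refcounts: pp0:2 pp1:3 pp2:3 pp3:1
Op 4: read(P2, v2) -> 24. No state change.
Op 5: fork(P0) -> P3. 4 ppages; refcounts: pp0:3 pp1:4 pp2:4 pp3:1

Answer: 4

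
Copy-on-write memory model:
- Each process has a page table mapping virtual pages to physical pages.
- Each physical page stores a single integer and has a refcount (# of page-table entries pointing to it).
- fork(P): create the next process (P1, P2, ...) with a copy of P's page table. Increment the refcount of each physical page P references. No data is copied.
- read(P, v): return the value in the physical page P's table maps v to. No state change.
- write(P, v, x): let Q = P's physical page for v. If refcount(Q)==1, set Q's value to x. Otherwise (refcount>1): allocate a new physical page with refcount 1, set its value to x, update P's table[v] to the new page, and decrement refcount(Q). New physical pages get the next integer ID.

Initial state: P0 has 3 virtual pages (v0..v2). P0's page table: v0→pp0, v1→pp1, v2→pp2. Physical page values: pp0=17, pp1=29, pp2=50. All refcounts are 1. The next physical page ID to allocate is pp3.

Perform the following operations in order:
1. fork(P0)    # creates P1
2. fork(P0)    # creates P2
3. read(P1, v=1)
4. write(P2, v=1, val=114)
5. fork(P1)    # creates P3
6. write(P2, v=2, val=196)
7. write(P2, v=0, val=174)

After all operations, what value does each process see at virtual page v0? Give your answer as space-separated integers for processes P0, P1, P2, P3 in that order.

Op 1: fork(P0) -> P1. 3 ppages; refcounts: pp0:2 pp1:2 pp2:2
Op 2: fork(P0) -> P2. 3 ppages; refcounts: pp0:3 pp1:3 pp2:3
Op 3: read(P1, v1) -> 29. No state change.
Op 4: write(P2, v1, 114). refcount(pp1)=3>1 -> COPY to pp3. 4 ppages; refcounts: pp0:3 pp1:2 pp2:3 pp3:1
Op 5: fork(P1) -> P3. 4 ppages; refcounts: pp0:4 pp1:3 pp2:4 pp3:1
Op 6: write(P2, v2, 196). refcount(pp2)=4>1 -> COPY to pp4. 5 ppages; refcounts: pp0:4 pp1:3 pp2:3 pp3:1 pp4:1
Op 7: write(P2, v0, 174). refcount(pp0)=4>1 -> COPY to pp5. 6 ppages; refcounts: pp0:3 pp1:3 pp2:3 pp3:1 pp4:1 pp5:1
P0: v0 -> pp0 = 17
P1: v0 -> pp0 = 17
P2: v0 -> pp5 = 174
P3: v0 -> pp0 = 17

Answer: 17 17 174 17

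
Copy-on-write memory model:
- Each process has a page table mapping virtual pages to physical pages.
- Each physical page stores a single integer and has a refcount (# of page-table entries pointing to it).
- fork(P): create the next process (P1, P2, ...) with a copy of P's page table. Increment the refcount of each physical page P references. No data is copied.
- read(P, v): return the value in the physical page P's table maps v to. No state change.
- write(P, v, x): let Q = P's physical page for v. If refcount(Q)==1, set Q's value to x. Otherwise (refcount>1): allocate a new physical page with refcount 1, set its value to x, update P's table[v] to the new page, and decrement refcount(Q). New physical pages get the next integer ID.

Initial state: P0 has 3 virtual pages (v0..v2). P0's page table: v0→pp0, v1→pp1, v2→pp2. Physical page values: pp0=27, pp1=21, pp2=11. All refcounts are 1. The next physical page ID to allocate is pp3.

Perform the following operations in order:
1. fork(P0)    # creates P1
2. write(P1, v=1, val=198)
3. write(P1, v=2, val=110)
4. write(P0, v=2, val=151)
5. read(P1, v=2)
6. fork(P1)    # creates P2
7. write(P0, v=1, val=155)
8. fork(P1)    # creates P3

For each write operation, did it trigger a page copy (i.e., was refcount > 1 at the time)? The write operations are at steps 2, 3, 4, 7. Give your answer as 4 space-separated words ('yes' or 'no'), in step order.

Op 1: fork(P0) -> P1. 3 ppages; refcounts: pp0:2 pp1:2 pp2:2
Op 2: write(P1, v1, 198). refcount(pp1)=2>1 -> COPY to pp3. 4 ppages; refcounts: pp0:2 pp1:1 pp2:2 pp3:1
Op 3: write(P1, v2, 110). refcount(pp2)=2>1 -> COPY to pp4. 5 ppages; refcounts: pp0:2 pp1:1 pp2:1 pp3:1 pp4:1
Op 4: write(P0, v2, 151). refcount(pp2)=1 -> write in place. 5 ppages; refcounts: pp0:2 pp1:1 pp2:1 pp3:1 pp4:1
Op 5: read(P1, v2) -> 110. No state change.
Op 6: fork(P1) -> P2. 5 ppages; refcounts: pp0:3 pp1:1 pp2:1 pp3:2 pp4:2
Op 7: write(P0, v1, 155). refcount(pp1)=1 -> write in place. 5 ppages; refcounts: pp0:3 pp1:1 pp2:1 pp3:2 pp4:2
Op 8: fork(P1) -> P3. 5 ppages; refcounts: pp0:4 pp1:1 pp2:1 pp3:3 pp4:3

yes yes no no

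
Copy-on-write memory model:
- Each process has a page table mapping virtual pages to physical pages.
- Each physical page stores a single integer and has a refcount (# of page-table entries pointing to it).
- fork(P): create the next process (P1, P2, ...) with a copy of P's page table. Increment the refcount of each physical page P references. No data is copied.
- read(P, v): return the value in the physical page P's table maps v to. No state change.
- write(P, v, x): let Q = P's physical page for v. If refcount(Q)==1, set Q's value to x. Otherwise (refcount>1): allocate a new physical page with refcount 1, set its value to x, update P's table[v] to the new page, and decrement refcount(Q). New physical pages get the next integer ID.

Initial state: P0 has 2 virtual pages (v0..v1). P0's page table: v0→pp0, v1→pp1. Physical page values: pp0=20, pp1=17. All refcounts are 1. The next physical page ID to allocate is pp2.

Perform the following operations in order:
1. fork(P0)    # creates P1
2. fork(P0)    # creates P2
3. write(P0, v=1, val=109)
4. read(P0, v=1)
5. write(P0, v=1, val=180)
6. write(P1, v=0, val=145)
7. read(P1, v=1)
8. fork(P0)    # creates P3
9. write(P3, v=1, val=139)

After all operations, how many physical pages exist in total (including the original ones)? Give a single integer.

Answer: 5

Derivation:
Op 1: fork(P0) -> P1. 2 ppages; refcounts: pp0:2 pp1:2
Op 2: fork(P0) -> P2. 2 ppages; refcounts: pp0:3 pp1:3
Op 3: write(P0, v1, 109). refcount(pp1)=3>1 -> COPY to pp2. 3 ppages; refcounts: pp0:3 pp1:2 pp2:1
Op 4: read(P0, v1) -> 109. No state change.
Op 5: write(P0, v1, 180). refcount(pp2)=1 -> write in place. 3 ppages; refcounts: pp0:3 pp1:2 pp2:1
Op 6: write(P1, v0, 145). refcount(pp0)=3>1 -> COPY to pp3. 4 ppages; refcounts: pp0:2 pp1:2 pp2:1 pp3:1
Op 7: read(P1, v1) -> 17. No state change.
Op 8: fork(P0) -> P3. 4 ppages; refcounts: pp0:3 pp1:2 pp2:2 pp3:1
Op 9: write(P3, v1, 139). refcount(pp2)=2>1 -> COPY to pp4. 5 ppages; refcounts: pp0:3 pp1:2 pp2:1 pp3:1 pp4:1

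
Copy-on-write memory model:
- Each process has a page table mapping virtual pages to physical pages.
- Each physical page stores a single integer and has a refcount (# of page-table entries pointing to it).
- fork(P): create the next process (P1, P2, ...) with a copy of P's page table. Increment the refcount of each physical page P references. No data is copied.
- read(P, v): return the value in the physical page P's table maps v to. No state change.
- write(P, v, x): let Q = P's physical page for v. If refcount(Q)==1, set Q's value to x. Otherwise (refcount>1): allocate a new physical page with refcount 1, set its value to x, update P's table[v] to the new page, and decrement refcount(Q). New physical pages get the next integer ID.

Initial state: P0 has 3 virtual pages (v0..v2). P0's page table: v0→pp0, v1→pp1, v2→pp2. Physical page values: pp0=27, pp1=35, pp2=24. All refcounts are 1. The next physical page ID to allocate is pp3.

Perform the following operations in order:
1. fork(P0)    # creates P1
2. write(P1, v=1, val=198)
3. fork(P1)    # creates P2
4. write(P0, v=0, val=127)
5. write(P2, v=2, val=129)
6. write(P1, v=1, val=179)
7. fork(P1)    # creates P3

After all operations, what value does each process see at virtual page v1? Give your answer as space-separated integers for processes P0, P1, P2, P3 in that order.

Answer: 35 179 198 179

Derivation:
Op 1: fork(P0) -> P1. 3 ppages; refcounts: pp0:2 pp1:2 pp2:2
Op 2: write(P1, v1, 198). refcount(pp1)=2>1 -> COPY to pp3. 4 ppages; refcounts: pp0:2 pp1:1 pp2:2 pp3:1
Op 3: fork(P1) -> P2. 4 ppages; refcounts: pp0:3 pp1:1 pp2:3 pp3:2
Op 4: write(P0, v0, 127). refcount(pp0)=3>1 -> COPY to pp4. 5 ppages; refcounts: pp0:2 pp1:1 pp2:3 pp3:2 pp4:1
Op 5: write(P2, v2, 129). refcount(pp2)=3>1 -> COPY to pp5. 6 ppages; refcounts: pp0:2 pp1:1 pp2:2 pp3:2 pp4:1 pp5:1
Op 6: write(P1, v1, 179). refcount(pp3)=2>1 -> COPY to pp6. 7 ppages; refcounts: pp0:2 pp1:1 pp2:2 pp3:1 pp4:1 pp5:1 pp6:1
Op 7: fork(P1) -> P3. 7 ppages; refcounts: pp0:3 pp1:1 pp2:3 pp3:1 pp4:1 pp5:1 pp6:2
P0: v1 -> pp1 = 35
P1: v1 -> pp6 = 179
P2: v1 -> pp3 = 198
P3: v1 -> pp6 = 179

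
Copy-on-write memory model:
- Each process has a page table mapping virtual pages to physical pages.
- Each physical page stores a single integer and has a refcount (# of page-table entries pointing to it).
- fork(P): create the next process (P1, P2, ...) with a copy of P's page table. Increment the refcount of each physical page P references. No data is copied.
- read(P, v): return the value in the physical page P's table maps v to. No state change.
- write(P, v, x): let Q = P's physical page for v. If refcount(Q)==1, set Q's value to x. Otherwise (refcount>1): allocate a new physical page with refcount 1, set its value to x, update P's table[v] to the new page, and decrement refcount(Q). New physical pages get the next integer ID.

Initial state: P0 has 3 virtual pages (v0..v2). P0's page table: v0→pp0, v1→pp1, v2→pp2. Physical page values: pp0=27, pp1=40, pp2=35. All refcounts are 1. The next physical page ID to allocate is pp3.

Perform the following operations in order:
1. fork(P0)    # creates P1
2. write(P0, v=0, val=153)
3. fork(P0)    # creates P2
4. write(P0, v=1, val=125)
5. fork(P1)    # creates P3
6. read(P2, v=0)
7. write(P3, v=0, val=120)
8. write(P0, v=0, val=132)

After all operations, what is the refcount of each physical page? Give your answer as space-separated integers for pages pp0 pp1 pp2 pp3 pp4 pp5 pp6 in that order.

Answer: 1 3 4 1 1 1 1

Derivation:
Op 1: fork(P0) -> P1. 3 ppages; refcounts: pp0:2 pp1:2 pp2:2
Op 2: write(P0, v0, 153). refcount(pp0)=2>1 -> COPY to pp3. 4 ppages; refcounts: pp0:1 pp1:2 pp2:2 pp3:1
Op 3: fork(P0) -> P2. 4 ppages; refcounts: pp0:1 pp1:3 pp2:3 pp3:2
Op 4: write(P0, v1, 125). refcount(pp1)=3>1 -> COPY to pp4. 5 ppages; refcounts: pp0:1 pp1:2 pp2:3 pp3:2 pp4:1
Op 5: fork(P1) -> P3. 5 ppages; refcounts: pp0:2 pp1:3 pp2:4 pp3:2 pp4:1
Op 6: read(P2, v0) -> 153. No state change.
Op 7: write(P3, v0, 120). refcount(pp0)=2>1 -> COPY to pp5. 6 ppages; refcounts: pp0:1 pp1:3 pp2:4 pp3:2 pp4:1 pp5:1
Op 8: write(P0, v0, 132). refcount(pp3)=2>1 -> COPY to pp6. 7 ppages; refcounts: pp0:1 pp1:3 pp2:4 pp3:1 pp4:1 pp5:1 pp6:1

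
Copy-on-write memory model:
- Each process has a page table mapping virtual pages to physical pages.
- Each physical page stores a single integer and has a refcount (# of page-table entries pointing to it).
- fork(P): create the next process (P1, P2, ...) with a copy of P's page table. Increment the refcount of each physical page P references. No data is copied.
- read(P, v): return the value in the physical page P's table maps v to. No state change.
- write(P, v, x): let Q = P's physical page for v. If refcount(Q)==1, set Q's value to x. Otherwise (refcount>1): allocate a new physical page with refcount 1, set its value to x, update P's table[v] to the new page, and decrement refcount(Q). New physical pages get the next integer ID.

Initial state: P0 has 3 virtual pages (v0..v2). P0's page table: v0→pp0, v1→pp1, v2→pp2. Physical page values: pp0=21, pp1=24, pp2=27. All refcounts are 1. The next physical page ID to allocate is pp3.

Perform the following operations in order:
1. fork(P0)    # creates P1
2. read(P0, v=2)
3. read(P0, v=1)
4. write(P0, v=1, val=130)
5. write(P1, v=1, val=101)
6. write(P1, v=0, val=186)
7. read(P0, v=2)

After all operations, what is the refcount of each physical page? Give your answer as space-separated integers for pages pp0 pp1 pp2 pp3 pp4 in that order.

Op 1: fork(P0) -> P1. 3 ppages; refcounts: pp0:2 pp1:2 pp2:2
Op 2: read(P0, v2) -> 27. No state change.
Op 3: read(P0, v1) -> 24. No state change.
Op 4: write(P0, v1, 130). refcount(pp1)=2>1 -> COPY to pp3. 4 ppages; refcounts: pp0:2 pp1:1 pp2:2 pp3:1
Op 5: write(P1, v1, 101). refcount(pp1)=1 -> write in place. 4 ppages; refcounts: pp0:2 pp1:1 pp2:2 pp3:1
Op 6: write(P1, v0, 186). refcount(pp0)=2>1 -> COPY to pp4. 5 ppages; refcounts: pp0:1 pp1:1 pp2:2 pp3:1 pp4:1
Op 7: read(P0, v2) -> 27. No state change.

Answer: 1 1 2 1 1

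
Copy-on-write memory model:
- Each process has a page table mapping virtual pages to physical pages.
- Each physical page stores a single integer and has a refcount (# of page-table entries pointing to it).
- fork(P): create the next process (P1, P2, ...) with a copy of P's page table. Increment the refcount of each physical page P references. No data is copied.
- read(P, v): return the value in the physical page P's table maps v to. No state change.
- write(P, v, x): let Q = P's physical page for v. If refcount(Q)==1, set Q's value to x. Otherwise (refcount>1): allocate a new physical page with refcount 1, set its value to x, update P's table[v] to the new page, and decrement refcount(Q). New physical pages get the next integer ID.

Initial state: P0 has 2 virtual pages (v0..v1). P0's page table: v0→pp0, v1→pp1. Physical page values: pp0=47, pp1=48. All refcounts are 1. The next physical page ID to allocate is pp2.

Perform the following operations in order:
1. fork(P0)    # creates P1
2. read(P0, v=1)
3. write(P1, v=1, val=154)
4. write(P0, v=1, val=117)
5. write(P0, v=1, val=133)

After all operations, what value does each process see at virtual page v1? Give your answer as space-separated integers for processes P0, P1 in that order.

Answer: 133 154

Derivation:
Op 1: fork(P0) -> P1. 2 ppages; refcounts: pp0:2 pp1:2
Op 2: read(P0, v1) -> 48. No state change.
Op 3: write(P1, v1, 154). refcount(pp1)=2>1 -> COPY to pp2. 3 ppages; refcounts: pp0:2 pp1:1 pp2:1
Op 4: write(P0, v1, 117). refcount(pp1)=1 -> write in place. 3 ppages; refcounts: pp0:2 pp1:1 pp2:1
Op 5: write(P0, v1, 133). refcount(pp1)=1 -> write in place. 3 ppages; refcounts: pp0:2 pp1:1 pp2:1
P0: v1 -> pp1 = 133
P1: v1 -> pp2 = 154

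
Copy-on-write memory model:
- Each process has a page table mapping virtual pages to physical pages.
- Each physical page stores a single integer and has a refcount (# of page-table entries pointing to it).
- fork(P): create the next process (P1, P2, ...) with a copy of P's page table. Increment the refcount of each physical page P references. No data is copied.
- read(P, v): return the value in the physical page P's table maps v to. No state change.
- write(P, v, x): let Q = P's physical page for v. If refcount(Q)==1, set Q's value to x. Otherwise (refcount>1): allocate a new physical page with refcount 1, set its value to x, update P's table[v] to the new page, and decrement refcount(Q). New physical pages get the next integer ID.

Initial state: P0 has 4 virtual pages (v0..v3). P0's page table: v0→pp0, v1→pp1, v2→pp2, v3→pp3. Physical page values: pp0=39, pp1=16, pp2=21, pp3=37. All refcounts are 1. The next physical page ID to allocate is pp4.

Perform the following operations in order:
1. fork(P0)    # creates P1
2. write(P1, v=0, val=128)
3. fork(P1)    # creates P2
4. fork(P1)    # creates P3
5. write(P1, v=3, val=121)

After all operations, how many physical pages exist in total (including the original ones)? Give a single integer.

Answer: 6

Derivation:
Op 1: fork(P0) -> P1. 4 ppages; refcounts: pp0:2 pp1:2 pp2:2 pp3:2
Op 2: write(P1, v0, 128). refcount(pp0)=2>1 -> COPY to pp4. 5 ppages; refcounts: pp0:1 pp1:2 pp2:2 pp3:2 pp4:1
Op 3: fork(P1) -> P2. 5 ppages; refcounts: pp0:1 pp1:3 pp2:3 pp3:3 pp4:2
Op 4: fork(P1) -> P3. 5 ppages; refcounts: pp0:1 pp1:4 pp2:4 pp3:4 pp4:3
Op 5: write(P1, v3, 121). refcount(pp3)=4>1 -> COPY to pp5. 6 ppages; refcounts: pp0:1 pp1:4 pp2:4 pp3:3 pp4:3 pp5:1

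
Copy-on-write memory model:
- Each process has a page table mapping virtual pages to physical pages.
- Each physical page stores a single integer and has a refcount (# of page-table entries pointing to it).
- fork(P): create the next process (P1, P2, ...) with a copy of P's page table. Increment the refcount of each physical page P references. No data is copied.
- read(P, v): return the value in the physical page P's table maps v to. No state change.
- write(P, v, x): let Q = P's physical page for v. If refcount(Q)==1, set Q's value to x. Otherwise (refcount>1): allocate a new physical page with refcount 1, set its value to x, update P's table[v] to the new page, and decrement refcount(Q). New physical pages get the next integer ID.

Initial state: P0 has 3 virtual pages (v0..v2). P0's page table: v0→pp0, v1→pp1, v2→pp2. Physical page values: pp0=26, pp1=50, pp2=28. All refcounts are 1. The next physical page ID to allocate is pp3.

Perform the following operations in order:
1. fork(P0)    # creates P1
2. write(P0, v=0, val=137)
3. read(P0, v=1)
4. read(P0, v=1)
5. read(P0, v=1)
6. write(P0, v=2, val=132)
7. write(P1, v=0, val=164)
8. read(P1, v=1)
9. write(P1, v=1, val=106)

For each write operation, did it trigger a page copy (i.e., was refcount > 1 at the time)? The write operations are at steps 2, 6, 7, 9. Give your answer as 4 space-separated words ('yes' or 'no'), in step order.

Op 1: fork(P0) -> P1. 3 ppages; refcounts: pp0:2 pp1:2 pp2:2
Op 2: write(P0, v0, 137). refcount(pp0)=2>1 -> COPY to pp3. 4 ppages; refcounts: pp0:1 pp1:2 pp2:2 pp3:1
Op 3: read(P0, v1) -> 50. No state change.
Op 4: read(P0, v1) -> 50. No state change.
Op 5: read(P0, v1) -> 50. No state change.
Op 6: write(P0, v2, 132). refcount(pp2)=2>1 -> COPY to pp4. 5 ppages; refcounts: pp0:1 pp1:2 pp2:1 pp3:1 pp4:1
Op 7: write(P1, v0, 164). refcount(pp0)=1 -> write in place. 5 ppages; refcounts: pp0:1 pp1:2 pp2:1 pp3:1 pp4:1
Op 8: read(P1, v1) -> 50. No state change.
Op 9: write(P1, v1, 106). refcount(pp1)=2>1 -> COPY to pp5. 6 ppages; refcounts: pp0:1 pp1:1 pp2:1 pp3:1 pp4:1 pp5:1

yes yes no yes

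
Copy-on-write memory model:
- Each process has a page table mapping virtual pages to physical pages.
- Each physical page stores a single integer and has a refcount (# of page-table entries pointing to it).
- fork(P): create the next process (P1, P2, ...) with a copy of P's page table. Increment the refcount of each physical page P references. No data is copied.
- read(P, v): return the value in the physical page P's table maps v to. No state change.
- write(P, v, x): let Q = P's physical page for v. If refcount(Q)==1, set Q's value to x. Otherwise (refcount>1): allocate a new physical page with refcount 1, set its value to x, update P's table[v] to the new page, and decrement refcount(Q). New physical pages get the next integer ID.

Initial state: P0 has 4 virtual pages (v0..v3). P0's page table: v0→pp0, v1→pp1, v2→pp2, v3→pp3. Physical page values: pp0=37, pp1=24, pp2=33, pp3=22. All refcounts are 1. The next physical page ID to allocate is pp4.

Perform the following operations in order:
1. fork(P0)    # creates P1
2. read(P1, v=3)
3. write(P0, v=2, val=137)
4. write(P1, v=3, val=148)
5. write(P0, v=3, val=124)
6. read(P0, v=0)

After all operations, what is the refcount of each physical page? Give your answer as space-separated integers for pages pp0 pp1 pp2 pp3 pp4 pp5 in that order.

Answer: 2 2 1 1 1 1

Derivation:
Op 1: fork(P0) -> P1. 4 ppages; refcounts: pp0:2 pp1:2 pp2:2 pp3:2
Op 2: read(P1, v3) -> 22. No state change.
Op 3: write(P0, v2, 137). refcount(pp2)=2>1 -> COPY to pp4. 5 ppages; refcounts: pp0:2 pp1:2 pp2:1 pp3:2 pp4:1
Op 4: write(P1, v3, 148). refcount(pp3)=2>1 -> COPY to pp5. 6 ppages; refcounts: pp0:2 pp1:2 pp2:1 pp3:1 pp4:1 pp5:1
Op 5: write(P0, v3, 124). refcount(pp3)=1 -> write in place. 6 ppages; refcounts: pp0:2 pp1:2 pp2:1 pp3:1 pp4:1 pp5:1
Op 6: read(P0, v0) -> 37. No state change.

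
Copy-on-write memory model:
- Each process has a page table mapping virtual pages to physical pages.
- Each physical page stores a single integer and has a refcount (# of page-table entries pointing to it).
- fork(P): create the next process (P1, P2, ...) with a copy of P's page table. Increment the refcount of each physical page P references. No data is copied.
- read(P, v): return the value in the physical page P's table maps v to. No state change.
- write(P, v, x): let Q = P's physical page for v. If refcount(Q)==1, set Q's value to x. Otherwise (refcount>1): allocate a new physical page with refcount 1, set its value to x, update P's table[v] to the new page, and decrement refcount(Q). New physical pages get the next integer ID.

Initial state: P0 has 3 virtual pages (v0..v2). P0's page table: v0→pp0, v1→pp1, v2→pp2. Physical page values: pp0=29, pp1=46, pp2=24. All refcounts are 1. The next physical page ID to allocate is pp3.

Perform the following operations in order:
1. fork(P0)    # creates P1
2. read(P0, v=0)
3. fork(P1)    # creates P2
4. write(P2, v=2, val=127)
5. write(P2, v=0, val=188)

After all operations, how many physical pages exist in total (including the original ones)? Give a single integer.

Answer: 5

Derivation:
Op 1: fork(P0) -> P1. 3 ppages; refcounts: pp0:2 pp1:2 pp2:2
Op 2: read(P0, v0) -> 29. No state change.
Op 3: fork(P1) -> P2. 3 ppages; refcounts: pp0:3 pp1:3 pp2:3
Op 4: write(P2, v2, 127). refcount(pp2)=3>1 -> COPY to pp3. 4 ppages; refcounts: pp0:3 pp1:3 pp2:2 pp3:1
Op 5: write(P2, v0, 188). refcount(pp0)=3>1 -> COPY to pp4. 5 ppages; refcounts: pp0:2 pp1:3 pp2:2 pp3:1 pp4:1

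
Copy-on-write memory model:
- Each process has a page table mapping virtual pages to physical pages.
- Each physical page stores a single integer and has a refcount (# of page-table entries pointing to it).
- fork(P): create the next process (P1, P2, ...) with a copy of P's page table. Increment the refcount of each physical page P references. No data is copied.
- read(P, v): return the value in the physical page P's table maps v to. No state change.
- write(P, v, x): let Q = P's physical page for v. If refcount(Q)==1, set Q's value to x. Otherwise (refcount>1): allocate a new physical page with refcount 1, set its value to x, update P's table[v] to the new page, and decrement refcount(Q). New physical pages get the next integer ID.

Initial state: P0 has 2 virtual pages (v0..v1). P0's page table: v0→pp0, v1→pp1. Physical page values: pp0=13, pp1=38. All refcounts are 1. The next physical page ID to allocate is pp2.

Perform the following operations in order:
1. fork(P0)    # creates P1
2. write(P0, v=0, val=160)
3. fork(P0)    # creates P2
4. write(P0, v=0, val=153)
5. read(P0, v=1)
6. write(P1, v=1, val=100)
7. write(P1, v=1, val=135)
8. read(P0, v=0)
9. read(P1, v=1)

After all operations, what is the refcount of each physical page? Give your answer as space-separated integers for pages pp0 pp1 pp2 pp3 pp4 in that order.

Answer: 1 2 1 1 1

Derivation:
Op 1: fork(P0) -> P1. 2 ppages; refcounts: pp0:2 pp1:2
Op 2: write(P0, v0, 160). refcount(pp0)=2>1 -> COPY to pp2. 3 ppages; refcounts: pp0:1 pp1:2 pp2:1
Op 3: fork(P0) -> P2. 3 ppages; refcounts: pp0:1 pp1:3 pp2:2
Op 4: write(P0, v0, 153). refcount(pp2)=2>1 -> COPY to pp3. 4 ppages; refcounts: pp0:1 pp1:3 pp2:1 pp3:1
Op 5: read(P0, v1) -> 38. No state change.
Op 6: write(P1, v1, 100). refcount(pp1)=3>1 -> COPY to pp4. 5 ppages; refcounts: pp0:1 pp1:2 pp2:1 pp3:1 pp4:1
Op 7: write(P1, v1, 135). refcount(pp4)=1 -> write in place. 5 ppages; refcounts: pp0:1 pp1:2 pp2:1 pp3:1 pp4:1
Op 8: read(P0, v0) -> 153. No state change.
Op 9: read(P1, v1) -> 135. No state change.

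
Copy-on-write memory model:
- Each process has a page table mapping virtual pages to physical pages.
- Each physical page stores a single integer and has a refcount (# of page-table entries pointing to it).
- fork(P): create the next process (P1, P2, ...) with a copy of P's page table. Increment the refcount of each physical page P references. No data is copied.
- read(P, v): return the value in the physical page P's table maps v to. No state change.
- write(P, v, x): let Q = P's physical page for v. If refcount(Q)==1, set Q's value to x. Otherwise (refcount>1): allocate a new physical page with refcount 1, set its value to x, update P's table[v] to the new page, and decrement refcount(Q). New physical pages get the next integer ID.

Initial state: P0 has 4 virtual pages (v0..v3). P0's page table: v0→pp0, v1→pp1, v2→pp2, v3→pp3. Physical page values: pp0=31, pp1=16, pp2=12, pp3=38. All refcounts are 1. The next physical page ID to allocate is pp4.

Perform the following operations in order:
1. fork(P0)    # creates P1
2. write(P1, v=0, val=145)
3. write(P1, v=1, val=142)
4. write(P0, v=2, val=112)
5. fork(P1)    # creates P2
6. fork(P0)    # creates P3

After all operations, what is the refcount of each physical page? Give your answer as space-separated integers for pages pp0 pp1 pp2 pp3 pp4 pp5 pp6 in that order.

Answer: 2 2 2 4 2 2 2

Derivation:
Op 1: fork(P0) -> P1. 4 ppages; refcounts: pp0:2 pp1:2 pp2:2 pp3:2
Op 2: write(P1, v0, 145). refcount(pp0)=2>1 -> COPY to pp4. 5 ppages; refcounts: pp0:1 pp1:2 pp2:2 pp3:2 pp4:1
Op 3: write(P1, v1, 142). refcount(pp1)=2>1 -> COPY to pp5. 6 ppages; refcounts: pp0:1 pp1:1 pp2:2 pp3:2 pp4:1 pp5:1
Op 4: write(P0, v2, 112). refcount(pp2)=2>1 -> COPY to pp6. 7 ppages; refcounts: pp0:1 pp1:1 pp2:1 pp3:2 pp4:1 pp5:1 pp6:1
Op 5: fork(P1) -> P2. 7 ppages; refcounts: pp0:1 pp1:1 pp2:2 pp3:3 pp4:2 pp5:2 pp6:1
Op 6: fork(P0) -> P3. 7 ppages; refcounts: pp0:2 pp1:2 pp2:2 pp3:4 pp4:2 pp5:2 pp6:2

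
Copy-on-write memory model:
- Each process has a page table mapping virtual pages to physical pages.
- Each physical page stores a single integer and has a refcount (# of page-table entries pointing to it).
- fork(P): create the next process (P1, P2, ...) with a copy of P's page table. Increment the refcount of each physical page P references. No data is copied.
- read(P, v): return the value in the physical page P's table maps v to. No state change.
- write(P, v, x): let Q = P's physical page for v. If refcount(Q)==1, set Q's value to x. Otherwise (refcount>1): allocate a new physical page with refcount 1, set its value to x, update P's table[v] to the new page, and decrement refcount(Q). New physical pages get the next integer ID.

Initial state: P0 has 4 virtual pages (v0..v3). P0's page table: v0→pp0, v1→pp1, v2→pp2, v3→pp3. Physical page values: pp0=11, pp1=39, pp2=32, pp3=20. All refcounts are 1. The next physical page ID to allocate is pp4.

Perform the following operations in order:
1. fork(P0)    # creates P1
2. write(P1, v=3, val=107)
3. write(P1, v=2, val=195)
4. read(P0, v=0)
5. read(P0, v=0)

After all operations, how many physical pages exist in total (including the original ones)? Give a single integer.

Answer: 6

Derivation:
Op 1: fork(P0) -> P1. 4 ppages; refcounts: pp0:2 pp1:2 pp2:2 pp3:2
Op 2: write(P1, v3, 107). refcount(pp3)=2>1 -> COPY to pp4. 5 ppages; refcounts: pp0:2 pp1:2 pp2:2 pp3:1 pp4:1
Op 3: write(P1, v2, 195). refcount(pp2)=2>1 -> COPY to pp5. 6 ppages; refcounts: pp0:2 pp1:2 pp2:1 pp3:1 pp4:1 pp5:1
Op 4: read(P0, v0) -> 11. No state change.
Op 5: read(P0, v0) -> 11. No state change.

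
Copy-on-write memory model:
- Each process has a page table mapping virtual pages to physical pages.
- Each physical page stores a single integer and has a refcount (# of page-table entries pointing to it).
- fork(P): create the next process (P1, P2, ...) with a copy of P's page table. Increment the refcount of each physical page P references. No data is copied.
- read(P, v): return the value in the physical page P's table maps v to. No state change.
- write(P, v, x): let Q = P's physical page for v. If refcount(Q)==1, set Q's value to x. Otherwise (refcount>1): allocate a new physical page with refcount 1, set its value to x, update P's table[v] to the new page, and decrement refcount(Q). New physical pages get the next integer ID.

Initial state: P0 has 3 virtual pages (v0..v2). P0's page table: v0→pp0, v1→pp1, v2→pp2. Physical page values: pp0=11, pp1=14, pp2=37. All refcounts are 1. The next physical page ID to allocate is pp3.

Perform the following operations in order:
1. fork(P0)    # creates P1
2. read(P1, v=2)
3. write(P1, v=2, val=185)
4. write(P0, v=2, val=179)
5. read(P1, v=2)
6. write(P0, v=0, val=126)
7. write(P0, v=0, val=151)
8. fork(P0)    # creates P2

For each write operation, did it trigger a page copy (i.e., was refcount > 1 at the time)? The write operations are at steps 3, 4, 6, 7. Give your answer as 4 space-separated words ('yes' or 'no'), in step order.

Op 1: fork(P0) -> P1. 3 ppages; refcounts: pp0:2 pp1:2 pp2:2
Op 2: read(P1, v2) -> 37. No state change.
Op 3: write(P1, v2, 185). refcount(pp2)=2>1 -> COPY to pp3. 4 ppages; refcounts: pp0:2 pp1:2 pp2:1 pp3:1
Op 4: write(P0, v2, 179). refcount(pp2)=1 -> write in place. 4 ppages; refcounts: pp0:2 pp1:2 pp2:1 pp3:1
Op 5: read(P1, v2) -> 185. No state change.
Op 6: write(P0, v0, 126). refcount(pp0)=2>1 -> COPY to pp4. 5 ppages; refcounts: pp0:1 pp1:2 pp2:1 pp3:1 pp4:1
Op 7: write(P0, v0, 151). refcount(pp4)=1 -> write in place. 5 ppages; refcounts: pp0:1 pp1:2 pp2:1 pp3:1 pp4:1
Op 8: fork(P0) -> P2. 5 ppages; refcounts: pp0:1 pp1:3 pp2:2 pp3:1 pp4:2

yes no yes no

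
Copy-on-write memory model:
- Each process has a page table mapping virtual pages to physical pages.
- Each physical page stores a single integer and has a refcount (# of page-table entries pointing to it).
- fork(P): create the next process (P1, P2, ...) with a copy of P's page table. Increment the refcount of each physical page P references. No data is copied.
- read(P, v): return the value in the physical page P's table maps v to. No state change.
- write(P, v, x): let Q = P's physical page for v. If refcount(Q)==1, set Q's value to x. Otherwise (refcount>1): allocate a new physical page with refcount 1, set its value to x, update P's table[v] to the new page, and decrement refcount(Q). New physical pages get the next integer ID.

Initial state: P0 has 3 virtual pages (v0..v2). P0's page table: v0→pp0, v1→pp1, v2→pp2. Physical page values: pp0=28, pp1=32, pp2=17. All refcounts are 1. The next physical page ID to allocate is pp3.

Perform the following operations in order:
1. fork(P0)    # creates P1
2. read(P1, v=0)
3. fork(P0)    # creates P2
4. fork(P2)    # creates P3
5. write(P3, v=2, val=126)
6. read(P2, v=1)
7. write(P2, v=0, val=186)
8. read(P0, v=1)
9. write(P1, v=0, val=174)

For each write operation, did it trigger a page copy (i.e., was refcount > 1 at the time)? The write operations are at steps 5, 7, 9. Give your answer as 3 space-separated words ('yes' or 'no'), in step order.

Op 1: fork(P0) -> P1. 3 ppages; refcounts: pp0:2 pp1:2 pp2:2
Op 2: read(P1, v0) -> 28. No state change.
Op 3: fork(P0) -> P2. 3 ppages; refcounts: pp0:3 pp1:3 pp2:3
Op 4: fork(P2) -> P3. 3 ppages; refcounts: pp0:4 pp1:4 pp2:4
Op 5: write(P3, v2, 126). refcount(pp2)=4>1 -> COPY to pp3. 4 ppages; refcounts: pp0:4 pp1:4 pp2:3 pp3:1
Op 6: read(P2, v1) -> 32. No state change.
Op 7: write(P2, v0, 186). refcount(pp0)=4>1 -> COPY to pp4. 5 ppages; refcounts: pp0:3 pp1:4 pp2:3 pp3:1 pp4:1
Op 8: read(P0, v1) -> 32. No state change.
Op 9: write(P1, v0, 174). refcount(pp0)=3>1 -> COPY to pp5. 6 ppages; refcounts: pp0:2 pp1:4 pp2:3 pp3:1 pp4:1 pp5:1

yes yes yes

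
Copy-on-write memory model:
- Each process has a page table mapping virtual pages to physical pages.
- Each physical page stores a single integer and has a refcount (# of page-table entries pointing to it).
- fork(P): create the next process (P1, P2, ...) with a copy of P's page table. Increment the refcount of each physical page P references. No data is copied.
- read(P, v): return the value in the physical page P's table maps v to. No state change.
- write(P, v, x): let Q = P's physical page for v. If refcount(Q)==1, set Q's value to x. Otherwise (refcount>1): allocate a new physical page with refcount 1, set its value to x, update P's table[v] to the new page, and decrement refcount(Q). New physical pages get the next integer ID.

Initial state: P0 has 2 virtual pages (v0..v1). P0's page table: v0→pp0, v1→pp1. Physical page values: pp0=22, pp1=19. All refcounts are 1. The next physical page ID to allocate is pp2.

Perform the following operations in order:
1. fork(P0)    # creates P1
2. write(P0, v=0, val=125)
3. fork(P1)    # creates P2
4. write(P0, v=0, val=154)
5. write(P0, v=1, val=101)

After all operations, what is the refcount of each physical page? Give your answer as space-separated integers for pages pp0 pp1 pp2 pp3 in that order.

Op 1: fork(P0) -> P1. 2 ppages; refcounts: pp0:2 pp1:2
Op 2: write(P0, v0, 125). refcount(pp0)=2>1 -> COPY to pp2. 3 ppages; refcounts: pp0:1 pp1:2 pp2:1
Op 3: fork(P1) -> P2. 3 ppages; refcounts: pp0:2 pp1:3 pp2:1
Op 4: write(P0, v0, 154). refcount(pp2)=1 -> write in place. 3 ppages; refcounts: pp0:2 pp1:3 pp2:1
Op 5: write(P0, v1, 101). refcount(pp1)=3>1 -> COPY to pp3. 4 ppages; refcounts: pp0:2 pp1:2 pp2:1 pp3:1

Answer: 2 2 1 1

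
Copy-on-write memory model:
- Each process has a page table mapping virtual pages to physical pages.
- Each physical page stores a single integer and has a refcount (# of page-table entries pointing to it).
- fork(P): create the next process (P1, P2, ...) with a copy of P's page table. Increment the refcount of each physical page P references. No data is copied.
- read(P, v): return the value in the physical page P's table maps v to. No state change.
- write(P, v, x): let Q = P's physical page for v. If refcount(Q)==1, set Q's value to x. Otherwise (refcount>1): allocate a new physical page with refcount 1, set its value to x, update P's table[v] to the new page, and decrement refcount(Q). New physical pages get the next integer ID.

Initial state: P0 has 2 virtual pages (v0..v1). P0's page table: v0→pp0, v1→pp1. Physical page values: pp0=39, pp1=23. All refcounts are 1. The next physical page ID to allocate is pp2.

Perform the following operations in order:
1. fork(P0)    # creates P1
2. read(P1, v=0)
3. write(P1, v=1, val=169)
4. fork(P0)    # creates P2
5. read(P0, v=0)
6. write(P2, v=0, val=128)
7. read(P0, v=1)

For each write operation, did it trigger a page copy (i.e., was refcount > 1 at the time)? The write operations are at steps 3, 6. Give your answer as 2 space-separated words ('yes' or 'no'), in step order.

Op 1: fork(P0) -> P1. 2 ppages; refcounts: pp0:2 pp1:2
Op 2: read(P1, v0) -> 39. No state change.
Op 3: write(P1, v1, 169). refcount(pp1)=2>1 -> COPY to pp2. 3 ppages; refcounts: pp0:2 pp1:1 pp2:1
Op 4: fork(P0) -> P2. 3 ppages; refcounts: pp0:3 pp1:2 pp2:1
Op 5: read(P0, v0) -> 39. No state change.
Op 6: write(P2, v0, 128). refcount(pp0)=3>1 -> COPY to pp3. 4 ppages; refcounts: pp0:2 pp1:2 pp2:1 pp3:1
Op 7: read(P0, v1) -> 23. No state change.

yes yes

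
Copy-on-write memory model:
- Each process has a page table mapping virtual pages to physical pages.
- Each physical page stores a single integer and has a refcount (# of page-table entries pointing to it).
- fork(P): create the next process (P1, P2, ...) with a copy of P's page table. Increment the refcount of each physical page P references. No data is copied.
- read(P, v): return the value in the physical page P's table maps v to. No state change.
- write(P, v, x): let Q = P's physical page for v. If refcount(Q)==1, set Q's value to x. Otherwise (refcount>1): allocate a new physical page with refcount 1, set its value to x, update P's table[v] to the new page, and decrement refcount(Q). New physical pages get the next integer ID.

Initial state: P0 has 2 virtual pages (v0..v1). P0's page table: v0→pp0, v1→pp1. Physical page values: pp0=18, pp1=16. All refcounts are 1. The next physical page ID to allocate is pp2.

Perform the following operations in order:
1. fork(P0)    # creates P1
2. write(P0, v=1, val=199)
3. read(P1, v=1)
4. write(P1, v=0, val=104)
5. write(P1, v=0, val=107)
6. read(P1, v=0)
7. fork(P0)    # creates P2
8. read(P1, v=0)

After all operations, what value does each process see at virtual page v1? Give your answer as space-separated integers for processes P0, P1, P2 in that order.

Op 1: fork(P0) -> P1. 2 ppages; refcounts: pp0:2 pp1:2
Op 2: write(P0, v1, 199). refcount(pp1)=2>1 -> COPY to pp2. 3 ppages; refcounts: pp0:2 pp1:1 pp2:1
Op 3: read(P1, v1) -> 16. No state change.
Op 4: write(P1, v0, 104). refcount(pp0)=2>1 -> COPY to pp3. 4 ppages; refcounts: pp0:1 pp1:1 pp2:1 pp3:1
Op 5: write(P1, v0, 107). refcount(pp3)=1 -> write in place. 4 ppages; refcounts: pp0:1 pp1:1 pp2:1 pp3:1
Op 6: read(P1, v0) -> 107. No state change.
Op 7: fork(P0) -> P2. 4 ppages; refcounts: pp0:2 pp1:1 pp2:2 pp3:1
Op 8: read(P1, v0) -> 107. No state change.
P0: v1 -> pp2 = 199
P1: v1 -> pp1 = 16
P2: v1 -> pp2 = 199

Answer: 199 16 199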